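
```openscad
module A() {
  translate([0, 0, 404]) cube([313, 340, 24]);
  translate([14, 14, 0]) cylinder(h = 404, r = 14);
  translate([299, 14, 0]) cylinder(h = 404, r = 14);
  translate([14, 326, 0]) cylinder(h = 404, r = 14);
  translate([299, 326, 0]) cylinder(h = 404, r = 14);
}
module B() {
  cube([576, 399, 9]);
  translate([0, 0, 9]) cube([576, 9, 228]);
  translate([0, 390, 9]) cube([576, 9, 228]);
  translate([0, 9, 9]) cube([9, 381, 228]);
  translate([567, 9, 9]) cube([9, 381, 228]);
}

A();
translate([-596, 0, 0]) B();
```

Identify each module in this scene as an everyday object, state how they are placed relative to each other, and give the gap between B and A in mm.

A is a stool. B is an open box. The open box is on the floor beside the stool on its −x side. The gap between the open box and the stool is 20 mm.

The open box's nearest face is 20 mm from the stool's −x face.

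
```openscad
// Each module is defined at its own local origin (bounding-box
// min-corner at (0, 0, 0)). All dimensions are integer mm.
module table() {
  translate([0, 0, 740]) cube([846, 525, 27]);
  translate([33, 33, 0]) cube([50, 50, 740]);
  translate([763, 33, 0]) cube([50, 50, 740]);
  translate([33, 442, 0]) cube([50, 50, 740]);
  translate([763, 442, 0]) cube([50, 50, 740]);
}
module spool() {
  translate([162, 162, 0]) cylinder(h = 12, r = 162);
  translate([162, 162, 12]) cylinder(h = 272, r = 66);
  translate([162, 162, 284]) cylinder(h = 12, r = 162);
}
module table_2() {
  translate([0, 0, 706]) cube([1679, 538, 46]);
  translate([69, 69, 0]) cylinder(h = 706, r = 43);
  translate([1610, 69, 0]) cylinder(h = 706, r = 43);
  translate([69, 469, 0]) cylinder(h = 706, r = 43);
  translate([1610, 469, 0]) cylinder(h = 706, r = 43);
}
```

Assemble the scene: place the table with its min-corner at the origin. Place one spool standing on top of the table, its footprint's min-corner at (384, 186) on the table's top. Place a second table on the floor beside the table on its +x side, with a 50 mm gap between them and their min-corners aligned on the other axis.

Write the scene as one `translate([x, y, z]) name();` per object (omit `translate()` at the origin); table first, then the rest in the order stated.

table();
translate([384, 186, 767]) spool();
translate([896, 0, 0]) table_2();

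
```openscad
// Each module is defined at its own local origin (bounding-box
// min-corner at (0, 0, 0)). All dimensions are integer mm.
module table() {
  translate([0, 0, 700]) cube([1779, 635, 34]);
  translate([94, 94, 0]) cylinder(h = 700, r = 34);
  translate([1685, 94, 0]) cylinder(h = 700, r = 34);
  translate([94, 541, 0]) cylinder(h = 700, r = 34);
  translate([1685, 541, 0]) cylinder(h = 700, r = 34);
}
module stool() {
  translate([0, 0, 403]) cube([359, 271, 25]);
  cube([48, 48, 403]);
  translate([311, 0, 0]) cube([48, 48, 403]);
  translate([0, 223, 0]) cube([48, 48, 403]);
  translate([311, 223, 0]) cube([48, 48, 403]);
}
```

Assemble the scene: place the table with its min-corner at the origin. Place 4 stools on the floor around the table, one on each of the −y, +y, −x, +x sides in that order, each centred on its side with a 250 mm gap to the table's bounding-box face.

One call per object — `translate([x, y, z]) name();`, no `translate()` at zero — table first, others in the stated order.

table();
translate([710, -521, 0]) stool();
translate([710, 885, 0]) stool();
translate([-609, 182, 0]) stool();
translate([2029, 182, 0]) stool();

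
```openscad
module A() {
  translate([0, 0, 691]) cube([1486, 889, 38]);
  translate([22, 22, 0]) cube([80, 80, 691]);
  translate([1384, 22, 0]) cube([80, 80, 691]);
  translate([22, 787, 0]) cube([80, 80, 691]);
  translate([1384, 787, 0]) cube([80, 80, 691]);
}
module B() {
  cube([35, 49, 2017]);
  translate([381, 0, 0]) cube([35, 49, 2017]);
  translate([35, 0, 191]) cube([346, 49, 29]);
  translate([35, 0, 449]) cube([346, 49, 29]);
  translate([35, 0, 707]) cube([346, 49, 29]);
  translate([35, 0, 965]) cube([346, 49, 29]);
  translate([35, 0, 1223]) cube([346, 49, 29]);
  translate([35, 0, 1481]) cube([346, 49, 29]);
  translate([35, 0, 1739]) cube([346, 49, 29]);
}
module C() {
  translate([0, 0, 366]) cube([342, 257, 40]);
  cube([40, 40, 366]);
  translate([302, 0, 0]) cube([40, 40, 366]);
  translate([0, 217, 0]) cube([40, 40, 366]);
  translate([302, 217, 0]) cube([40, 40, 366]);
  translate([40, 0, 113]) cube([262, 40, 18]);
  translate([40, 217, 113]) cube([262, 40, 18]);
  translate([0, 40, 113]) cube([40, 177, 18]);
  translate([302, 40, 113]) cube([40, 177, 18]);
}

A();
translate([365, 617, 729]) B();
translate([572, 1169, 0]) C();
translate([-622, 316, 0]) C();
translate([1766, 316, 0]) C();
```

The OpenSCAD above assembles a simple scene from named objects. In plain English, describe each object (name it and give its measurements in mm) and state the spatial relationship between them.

A is a table: top 1486 mm (x) × 889 mm (y), 38 mm thick, upper face at z = 729 mm, on four 80×80 mm square legs, each inset 22 mm from the nearest pair of top edges, running from z = 0 to the bottom of the top.

B is a straight ladder. Two 35×49 mm vertical rails, 2017 mm tall, stand 416 mm apart (outside-to-outside) with their front faces coplanar on the −y side. 7 rungs, each 49 mm deep and 29 mm tall, span between the inner faces of the rails, front faces flush with the rails. The lowest rung's underside is at z = 191 mm and rungs are spaced 258 mm apart (underside to underside).

C is a four-legged stool. The seat is a 342×257×40 mm slab whose top surface is at z = 406 mm; four square legs, each 40×40 mm in cross-section, run from the floor (z = 0) to the underside of the seat, each flush with a corner of the seat. Four stretchers, 40 mm wide and 18 mm tall, connect adjacent legs with their undersides at z = 113 mm, each running between the inner faces of the legs it joins and aligned with the legs' outer faces on the other axis.

The ladder is on top of the table. Three stools sit around the table at the +y, −x, +x sides.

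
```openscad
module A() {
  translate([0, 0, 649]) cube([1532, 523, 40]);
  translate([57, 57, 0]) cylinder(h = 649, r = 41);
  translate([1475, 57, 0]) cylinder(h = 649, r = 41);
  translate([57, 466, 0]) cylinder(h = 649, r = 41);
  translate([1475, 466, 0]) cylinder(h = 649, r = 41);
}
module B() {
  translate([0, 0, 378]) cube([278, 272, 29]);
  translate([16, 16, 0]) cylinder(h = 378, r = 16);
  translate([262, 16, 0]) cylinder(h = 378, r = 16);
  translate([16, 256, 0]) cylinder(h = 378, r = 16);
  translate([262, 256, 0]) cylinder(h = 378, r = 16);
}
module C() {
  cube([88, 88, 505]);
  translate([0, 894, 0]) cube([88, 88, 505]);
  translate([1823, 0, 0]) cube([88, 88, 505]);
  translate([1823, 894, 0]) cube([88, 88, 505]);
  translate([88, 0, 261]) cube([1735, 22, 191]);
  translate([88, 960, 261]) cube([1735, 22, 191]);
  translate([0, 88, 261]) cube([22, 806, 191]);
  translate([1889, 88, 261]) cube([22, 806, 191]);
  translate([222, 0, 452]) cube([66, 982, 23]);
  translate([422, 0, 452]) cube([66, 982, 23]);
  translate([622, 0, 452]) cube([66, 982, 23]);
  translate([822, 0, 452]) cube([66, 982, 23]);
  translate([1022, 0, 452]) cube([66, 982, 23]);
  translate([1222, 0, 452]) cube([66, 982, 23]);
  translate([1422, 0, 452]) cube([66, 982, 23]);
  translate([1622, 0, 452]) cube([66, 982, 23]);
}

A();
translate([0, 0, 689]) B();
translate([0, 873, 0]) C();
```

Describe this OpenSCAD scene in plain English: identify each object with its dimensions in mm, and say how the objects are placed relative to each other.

A is a rectangular dining table. The top is 1532×523×40 mm with its upper surface at z = 689 mm. It stands on four round legs of 82 mm diameter, each leg's bounding box inset 16 mm from the nearest pair of top edges, running from the floor to the underside of the top.

B is a simple wooden stool: a rectangular seat 278 mm (x) by 272 mm (y), 29 mm thick, top face at z = 407 mm, on four round legs, each 32 mm in diameter. The legs rest on z = 0, each leg's axis is inset half a diameter from the nearest pair of seat edges (so the leg's bounding box is flush with the corner).

C is a bed frame 1911 mm long (x) by 982 mm wide (y). Four 88×88 mm corner posts, 505 mm tall, at the corners of the footprint. Four rails of 22 mm thickness and 191 mm height run between adjacent posts with their undersides at z = 261 mm, their outer faces flush with the outside of the frame (the two x-running rails run between the posts' inner faces; the two y-running rails run between the posts' inner faces). 8 slats, each 66 mm wide (x) and 23 mm thick, lie across the top of the two x-running rails, running the full 982 mm width of the frame in y; the slats are evenly spaced along x between the inner faces of the end posts with equal gaps (rounded down to the nearest mm) at the −x end and between each pair — any rounding remainder accumulates at the +x end.

The stool is on top of the table. The bed frame is on the floor beside the table on its +y side.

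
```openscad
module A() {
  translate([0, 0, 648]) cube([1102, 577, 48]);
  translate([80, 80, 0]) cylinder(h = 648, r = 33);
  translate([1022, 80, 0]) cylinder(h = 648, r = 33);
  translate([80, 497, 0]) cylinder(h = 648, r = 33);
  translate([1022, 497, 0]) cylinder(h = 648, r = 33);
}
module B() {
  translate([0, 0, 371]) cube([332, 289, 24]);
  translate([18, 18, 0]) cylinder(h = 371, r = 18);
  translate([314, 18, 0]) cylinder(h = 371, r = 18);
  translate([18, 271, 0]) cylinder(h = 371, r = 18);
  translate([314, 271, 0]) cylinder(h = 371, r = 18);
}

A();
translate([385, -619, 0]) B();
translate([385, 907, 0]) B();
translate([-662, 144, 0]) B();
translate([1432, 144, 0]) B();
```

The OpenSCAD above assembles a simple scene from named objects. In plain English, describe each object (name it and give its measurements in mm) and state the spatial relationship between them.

A is a table: top 1102 mm (x) × 577 mm (y), 48 mm thick, upper face at z = 696 mm, on four round legs of 66 mm diameter, each leg's bounding box inset 47 mm from the nearest pair of top edges, running from z = 0 to the bottom of the top.

B is a four-legged stool. The seat is 332×289 mm, 24 mm thick, top at z = 395 mm. It stands on four round legs, each 36 mm in diameter, from z = 0 to the seat underside, each leg's axis is inset half a diameter from the nearest pair of seat edges (so the leg's bounding box is flush with the corner).

Four stools sit around the table at the −y, +y, −x, +x sides.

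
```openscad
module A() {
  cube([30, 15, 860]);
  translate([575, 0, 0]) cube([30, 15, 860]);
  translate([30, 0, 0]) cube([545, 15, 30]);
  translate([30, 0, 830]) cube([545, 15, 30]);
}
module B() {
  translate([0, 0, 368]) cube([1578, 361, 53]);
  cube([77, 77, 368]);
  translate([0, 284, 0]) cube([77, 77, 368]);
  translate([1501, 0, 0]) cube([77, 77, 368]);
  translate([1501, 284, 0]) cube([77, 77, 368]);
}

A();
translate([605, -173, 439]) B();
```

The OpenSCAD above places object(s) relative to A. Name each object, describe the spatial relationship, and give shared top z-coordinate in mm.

A is a picture frame. B is a bench. The bench is beside the picture frame with their tops flush at z = 860. The shared top z-coordinate is 860 mm.

Both tops at z = 860 mm.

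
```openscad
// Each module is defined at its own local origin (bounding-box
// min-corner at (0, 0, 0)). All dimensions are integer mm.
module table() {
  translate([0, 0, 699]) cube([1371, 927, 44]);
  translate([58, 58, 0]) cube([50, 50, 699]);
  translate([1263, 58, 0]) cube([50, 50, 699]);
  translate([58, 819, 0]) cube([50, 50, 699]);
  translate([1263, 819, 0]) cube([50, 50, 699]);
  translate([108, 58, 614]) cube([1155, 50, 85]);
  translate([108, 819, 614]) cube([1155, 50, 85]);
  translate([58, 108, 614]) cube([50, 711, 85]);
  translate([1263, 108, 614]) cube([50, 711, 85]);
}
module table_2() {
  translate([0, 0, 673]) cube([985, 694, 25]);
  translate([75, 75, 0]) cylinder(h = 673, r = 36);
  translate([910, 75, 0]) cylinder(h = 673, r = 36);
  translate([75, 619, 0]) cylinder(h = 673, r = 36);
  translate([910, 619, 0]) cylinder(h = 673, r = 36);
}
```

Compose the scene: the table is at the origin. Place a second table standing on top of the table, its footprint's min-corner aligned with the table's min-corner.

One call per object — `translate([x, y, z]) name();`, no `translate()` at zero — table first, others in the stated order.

table();
translate([0, 0, 743]) table_2();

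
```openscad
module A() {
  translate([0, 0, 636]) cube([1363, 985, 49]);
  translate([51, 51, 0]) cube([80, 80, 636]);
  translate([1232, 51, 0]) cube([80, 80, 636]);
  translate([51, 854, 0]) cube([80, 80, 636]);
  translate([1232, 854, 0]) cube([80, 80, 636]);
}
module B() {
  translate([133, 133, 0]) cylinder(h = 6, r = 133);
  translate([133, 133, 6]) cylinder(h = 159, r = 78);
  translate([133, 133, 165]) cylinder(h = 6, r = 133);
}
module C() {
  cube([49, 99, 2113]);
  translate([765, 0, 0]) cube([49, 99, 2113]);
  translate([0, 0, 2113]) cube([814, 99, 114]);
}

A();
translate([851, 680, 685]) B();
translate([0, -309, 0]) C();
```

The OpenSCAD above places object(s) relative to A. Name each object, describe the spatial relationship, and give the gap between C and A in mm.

A is a table. B is a spool. C is a door frame. The spool is on top of the table. The door frame is on the floor beside the table on its −y side. The gap between the door frame and the table is 210 mm.

The door frame's nearest face is 210 mm from the table's −y face.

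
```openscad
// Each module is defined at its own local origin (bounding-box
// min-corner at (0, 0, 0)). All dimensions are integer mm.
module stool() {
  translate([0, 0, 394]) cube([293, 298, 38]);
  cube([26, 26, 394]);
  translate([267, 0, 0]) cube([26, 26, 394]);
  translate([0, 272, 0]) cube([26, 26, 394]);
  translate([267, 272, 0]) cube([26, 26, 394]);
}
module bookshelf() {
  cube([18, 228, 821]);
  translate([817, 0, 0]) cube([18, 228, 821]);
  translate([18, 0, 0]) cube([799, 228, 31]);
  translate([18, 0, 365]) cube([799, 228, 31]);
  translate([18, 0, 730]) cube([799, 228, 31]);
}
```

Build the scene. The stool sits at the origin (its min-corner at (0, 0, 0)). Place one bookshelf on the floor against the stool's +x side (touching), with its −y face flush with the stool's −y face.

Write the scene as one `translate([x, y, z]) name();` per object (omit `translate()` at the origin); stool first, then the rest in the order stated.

stool();
translate([293, 0, 0]) bookshelf();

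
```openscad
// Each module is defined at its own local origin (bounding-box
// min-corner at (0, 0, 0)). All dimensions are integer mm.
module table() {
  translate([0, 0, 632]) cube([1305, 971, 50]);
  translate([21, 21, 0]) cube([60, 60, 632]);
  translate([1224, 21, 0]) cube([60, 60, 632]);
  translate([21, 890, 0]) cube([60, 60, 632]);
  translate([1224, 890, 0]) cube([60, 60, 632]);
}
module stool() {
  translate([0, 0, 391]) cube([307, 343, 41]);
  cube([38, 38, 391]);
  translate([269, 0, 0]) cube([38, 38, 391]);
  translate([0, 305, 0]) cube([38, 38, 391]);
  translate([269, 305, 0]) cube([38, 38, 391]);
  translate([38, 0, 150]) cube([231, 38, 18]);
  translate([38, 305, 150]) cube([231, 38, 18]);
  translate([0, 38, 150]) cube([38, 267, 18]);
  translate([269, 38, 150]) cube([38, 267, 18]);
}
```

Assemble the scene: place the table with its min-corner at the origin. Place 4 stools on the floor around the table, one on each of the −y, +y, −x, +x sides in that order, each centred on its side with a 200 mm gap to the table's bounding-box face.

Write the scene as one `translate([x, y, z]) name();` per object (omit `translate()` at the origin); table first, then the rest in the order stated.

table();
translate([499, -543, 0]) stool();
translate([499, 1171, 0]) stool();
translate([-507, 314, 0]) stool();
translate([1505, 314, 0]) stool();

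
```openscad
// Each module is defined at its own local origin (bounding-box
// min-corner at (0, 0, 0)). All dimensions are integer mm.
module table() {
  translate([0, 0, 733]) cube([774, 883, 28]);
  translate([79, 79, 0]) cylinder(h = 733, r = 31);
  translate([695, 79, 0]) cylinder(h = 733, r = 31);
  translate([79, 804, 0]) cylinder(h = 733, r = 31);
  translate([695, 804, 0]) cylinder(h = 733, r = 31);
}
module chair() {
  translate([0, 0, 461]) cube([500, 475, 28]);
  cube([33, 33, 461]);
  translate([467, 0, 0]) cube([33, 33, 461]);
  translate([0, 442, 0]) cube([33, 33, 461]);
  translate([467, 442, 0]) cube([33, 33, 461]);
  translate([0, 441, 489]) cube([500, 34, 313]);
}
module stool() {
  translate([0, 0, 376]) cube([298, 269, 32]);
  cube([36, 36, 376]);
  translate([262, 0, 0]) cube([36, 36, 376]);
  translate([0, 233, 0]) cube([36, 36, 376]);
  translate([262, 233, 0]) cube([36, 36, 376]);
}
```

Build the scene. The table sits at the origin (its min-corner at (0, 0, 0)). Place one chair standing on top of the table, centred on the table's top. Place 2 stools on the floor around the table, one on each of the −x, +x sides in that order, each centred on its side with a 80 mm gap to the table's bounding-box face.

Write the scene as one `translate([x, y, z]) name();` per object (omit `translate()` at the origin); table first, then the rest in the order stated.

table();
translate([137, 204, 761]) chair();
translate([-378, 307, 0]) stool();
translate([854, 307, 0]) stool();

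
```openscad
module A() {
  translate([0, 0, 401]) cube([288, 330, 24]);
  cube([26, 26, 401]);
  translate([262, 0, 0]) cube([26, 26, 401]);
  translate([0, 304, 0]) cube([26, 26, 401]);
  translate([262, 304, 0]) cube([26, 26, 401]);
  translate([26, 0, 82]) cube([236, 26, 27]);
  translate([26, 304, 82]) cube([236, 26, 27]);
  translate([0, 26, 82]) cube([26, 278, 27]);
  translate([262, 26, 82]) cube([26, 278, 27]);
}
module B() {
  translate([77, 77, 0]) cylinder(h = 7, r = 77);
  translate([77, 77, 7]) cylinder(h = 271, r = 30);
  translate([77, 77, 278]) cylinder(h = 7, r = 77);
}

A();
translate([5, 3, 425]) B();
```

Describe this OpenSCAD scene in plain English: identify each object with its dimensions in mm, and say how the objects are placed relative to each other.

A is a four-legged stool. The seat is 288×330 mm, 24 mm thick, top at z = 425 mm. It stands on four square legs, each 26×26 mm in cross-section, from z = 0 to the seat underside, each flush with a corner of the seat. Four stretchers, 26 mm wide and 27 mm tall, connect adjacent legs with their undersides at z = 82 mm, each running between the inner faces of the legs it joins and aligned with the legs' outer faces on the other axis.

B is a spool: two coaxial disc flanges of radius 77 mm and thickness 7 mm, joined by a core cylinder of radius 30 mm and height 271 mm. The lower flange rests on z = 0 and the three cylinders share a vertical axis.

The spool is on top of the stool.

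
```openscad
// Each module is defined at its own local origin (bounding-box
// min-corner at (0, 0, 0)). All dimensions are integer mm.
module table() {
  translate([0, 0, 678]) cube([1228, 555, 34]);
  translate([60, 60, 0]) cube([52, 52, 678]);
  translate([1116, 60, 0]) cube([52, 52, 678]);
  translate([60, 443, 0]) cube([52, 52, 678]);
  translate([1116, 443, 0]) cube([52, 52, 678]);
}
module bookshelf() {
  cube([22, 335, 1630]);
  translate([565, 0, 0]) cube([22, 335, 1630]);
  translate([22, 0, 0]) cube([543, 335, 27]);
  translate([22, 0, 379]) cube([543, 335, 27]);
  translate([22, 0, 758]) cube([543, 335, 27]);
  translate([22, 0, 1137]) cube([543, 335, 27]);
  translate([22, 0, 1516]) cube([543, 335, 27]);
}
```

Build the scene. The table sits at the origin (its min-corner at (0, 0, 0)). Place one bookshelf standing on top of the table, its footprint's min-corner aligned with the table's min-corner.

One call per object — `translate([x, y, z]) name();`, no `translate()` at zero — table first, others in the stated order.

table();
translate([0, 0, 712]) bookshelf();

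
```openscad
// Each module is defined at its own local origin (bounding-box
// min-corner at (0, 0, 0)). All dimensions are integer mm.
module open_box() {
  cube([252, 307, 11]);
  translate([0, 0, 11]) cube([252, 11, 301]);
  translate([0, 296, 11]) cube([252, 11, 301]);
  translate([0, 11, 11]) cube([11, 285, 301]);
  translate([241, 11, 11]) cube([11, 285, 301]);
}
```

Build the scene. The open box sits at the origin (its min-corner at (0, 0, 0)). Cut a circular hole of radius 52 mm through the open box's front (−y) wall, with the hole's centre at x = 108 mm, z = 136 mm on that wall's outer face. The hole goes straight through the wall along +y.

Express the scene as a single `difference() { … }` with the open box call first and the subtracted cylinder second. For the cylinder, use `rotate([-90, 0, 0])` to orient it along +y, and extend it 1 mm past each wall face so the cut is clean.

difference() {
  open_box();
  translate([108, -1, 136]) rotate([-90, 0, 0]) cylinder(h = 13, r = 52);
}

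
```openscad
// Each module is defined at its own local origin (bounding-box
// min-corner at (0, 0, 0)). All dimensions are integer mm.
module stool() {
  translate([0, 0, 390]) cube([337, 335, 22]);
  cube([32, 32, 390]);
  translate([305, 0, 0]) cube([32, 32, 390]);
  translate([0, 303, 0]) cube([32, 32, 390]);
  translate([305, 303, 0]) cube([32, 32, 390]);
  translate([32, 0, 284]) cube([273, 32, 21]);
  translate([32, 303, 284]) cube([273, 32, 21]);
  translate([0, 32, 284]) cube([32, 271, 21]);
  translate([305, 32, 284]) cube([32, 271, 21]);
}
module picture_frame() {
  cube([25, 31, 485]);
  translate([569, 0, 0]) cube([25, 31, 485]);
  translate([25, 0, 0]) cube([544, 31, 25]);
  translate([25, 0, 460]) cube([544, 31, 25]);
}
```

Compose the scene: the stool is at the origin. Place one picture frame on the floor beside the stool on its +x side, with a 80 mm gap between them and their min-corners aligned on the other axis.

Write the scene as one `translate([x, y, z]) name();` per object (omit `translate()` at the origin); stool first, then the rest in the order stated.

stool();
translate([417, 0, 0]) picture_frame();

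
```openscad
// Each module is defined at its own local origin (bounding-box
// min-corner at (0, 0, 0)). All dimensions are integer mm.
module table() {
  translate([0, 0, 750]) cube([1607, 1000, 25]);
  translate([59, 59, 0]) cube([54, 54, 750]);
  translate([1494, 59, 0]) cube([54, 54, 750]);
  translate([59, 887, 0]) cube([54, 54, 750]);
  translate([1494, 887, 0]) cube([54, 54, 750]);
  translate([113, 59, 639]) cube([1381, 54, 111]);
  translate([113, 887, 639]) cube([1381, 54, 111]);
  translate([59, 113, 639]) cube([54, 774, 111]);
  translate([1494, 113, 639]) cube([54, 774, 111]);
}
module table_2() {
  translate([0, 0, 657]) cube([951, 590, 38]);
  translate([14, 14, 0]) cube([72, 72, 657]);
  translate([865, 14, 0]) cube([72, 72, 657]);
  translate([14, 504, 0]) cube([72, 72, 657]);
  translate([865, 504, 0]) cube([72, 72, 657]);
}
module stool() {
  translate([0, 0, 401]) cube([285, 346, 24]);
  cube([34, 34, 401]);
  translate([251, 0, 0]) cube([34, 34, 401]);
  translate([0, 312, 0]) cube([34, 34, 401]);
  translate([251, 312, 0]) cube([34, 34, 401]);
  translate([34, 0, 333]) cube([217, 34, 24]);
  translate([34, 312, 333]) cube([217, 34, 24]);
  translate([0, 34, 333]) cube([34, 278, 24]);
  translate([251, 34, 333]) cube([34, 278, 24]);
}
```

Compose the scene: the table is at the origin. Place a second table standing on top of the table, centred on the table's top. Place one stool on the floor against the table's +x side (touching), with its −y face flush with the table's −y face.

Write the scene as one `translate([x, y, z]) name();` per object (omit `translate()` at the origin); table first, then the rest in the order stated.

table();
translate([328, 205, 775]) table_2();
translate([1607, 0, 0]) stool();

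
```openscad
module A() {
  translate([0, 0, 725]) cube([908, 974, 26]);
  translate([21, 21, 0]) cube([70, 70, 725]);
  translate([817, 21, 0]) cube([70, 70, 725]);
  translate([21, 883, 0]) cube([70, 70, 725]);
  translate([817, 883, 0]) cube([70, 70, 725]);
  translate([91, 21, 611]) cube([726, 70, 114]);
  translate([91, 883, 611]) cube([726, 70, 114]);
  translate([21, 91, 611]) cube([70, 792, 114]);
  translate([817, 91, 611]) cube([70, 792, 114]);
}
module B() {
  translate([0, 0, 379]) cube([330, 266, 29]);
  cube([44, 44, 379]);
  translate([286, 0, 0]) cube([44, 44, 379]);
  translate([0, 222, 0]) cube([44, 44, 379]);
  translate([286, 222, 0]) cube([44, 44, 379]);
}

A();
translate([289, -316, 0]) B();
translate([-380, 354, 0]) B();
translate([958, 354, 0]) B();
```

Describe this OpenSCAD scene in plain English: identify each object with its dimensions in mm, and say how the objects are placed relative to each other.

A is a rectangular dining table. The top is 908×974×26 mm with its upper surface at z = 751 mm. It stands on four 70×70 mm square legs, each inset 21 mm from the nearest pair of top edges, running from the floor to the underside of the top. Four apron rails, 70 mm thick and 114 mm tall, run between adjacent legs with their top edges flush with the underside of the top and their outer faces flush with the legs' outer faces.

B is a four-legged stool. The seat is 330×266 mm, 29 mm thick, top at z = 408 mm. It stands on four square legs, each 44×44 mm in cross-section, from z = 0 to the seat underside, each flush with a corner of the seat.

Three stools sit around the table at the −y, −x, +x sides.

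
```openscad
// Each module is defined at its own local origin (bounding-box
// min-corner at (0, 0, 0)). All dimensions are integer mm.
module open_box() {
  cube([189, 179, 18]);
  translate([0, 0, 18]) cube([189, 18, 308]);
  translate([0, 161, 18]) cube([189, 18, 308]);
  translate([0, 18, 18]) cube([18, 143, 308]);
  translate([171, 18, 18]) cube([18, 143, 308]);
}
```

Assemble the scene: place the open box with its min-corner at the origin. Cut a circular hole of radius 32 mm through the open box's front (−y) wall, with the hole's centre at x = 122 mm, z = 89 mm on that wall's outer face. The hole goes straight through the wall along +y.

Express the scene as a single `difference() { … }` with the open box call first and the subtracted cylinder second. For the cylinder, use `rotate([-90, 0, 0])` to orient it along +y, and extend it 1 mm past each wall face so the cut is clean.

difference() {
  open_box();
  translate([122, -1, 89]) rotate([-90, 0, 0]) cylinder(h = 20, r = 32);
}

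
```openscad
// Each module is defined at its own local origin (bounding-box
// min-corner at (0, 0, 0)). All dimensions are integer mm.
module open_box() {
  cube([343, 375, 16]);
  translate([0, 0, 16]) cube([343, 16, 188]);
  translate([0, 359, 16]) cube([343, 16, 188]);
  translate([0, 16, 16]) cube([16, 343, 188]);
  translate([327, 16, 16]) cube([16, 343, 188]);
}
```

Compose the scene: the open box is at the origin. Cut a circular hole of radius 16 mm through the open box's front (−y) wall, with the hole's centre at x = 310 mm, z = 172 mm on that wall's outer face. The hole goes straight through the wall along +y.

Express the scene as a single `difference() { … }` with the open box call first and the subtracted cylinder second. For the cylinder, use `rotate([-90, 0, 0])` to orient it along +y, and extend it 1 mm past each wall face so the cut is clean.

difference() {
  open_box();
  translate([310, -1, 172]) rotate([-90, 0, 0]) cylinder(h = 18, r = 16);
}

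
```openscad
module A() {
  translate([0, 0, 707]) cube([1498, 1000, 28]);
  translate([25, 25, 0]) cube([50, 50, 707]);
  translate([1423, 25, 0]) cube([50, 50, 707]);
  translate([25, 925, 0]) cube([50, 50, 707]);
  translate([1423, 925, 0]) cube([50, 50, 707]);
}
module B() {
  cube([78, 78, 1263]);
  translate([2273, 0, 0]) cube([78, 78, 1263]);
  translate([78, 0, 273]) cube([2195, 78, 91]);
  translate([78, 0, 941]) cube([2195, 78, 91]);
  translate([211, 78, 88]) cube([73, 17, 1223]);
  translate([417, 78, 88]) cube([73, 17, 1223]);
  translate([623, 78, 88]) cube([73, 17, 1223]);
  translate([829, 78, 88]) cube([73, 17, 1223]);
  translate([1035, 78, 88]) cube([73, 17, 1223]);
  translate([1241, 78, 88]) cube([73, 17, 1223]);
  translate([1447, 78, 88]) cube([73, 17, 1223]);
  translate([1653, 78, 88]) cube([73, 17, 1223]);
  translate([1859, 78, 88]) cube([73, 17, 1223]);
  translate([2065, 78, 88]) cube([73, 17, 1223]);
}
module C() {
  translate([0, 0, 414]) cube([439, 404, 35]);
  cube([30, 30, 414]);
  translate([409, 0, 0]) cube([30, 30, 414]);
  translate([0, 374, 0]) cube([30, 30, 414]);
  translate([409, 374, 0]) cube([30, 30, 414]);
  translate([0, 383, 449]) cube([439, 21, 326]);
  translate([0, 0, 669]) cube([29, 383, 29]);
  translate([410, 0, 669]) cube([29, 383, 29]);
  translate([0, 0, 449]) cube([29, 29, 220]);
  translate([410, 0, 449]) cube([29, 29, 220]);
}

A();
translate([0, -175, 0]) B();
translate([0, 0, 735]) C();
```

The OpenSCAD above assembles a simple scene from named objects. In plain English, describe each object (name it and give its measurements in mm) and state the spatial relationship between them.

A is a rectangular dining table. The top is 1498×1000×28 mm with its upper surface at z = 735 mm. It stands on four 50×50 mm square legs, each inset 25 mm from the nearest pair of top edges, running from the floor to the underside of the top.

B is a fence section. Two 78×78 mm posts, 1263 mm tall, stand on the floor with a clear span of 2195 mm between their inner faces. Two horizontal rails of 78×91 mm section span the gap between the posts with their undersides at z = 273 mm and z = 941 mm, flush with the posts' −y face. 10 pickets, each 73 mm wide, 17 mm thick and 1223 mm tall, are fixed to the +y face of the rails with their bottoms at z = 88 mm, evenly spaced across the span with equal gaps (rounded down to the nearest mm) at the −x end and between each pair — any rounding remainder accumulates at the +x end.

C is a chair: 439×404 mm seat, 35 mm thick, top at z = 449 mm, on four 30 mm square corner legs flush with the seat edges. A 21 mm thick backrest slab spans the full seat width, extending 326 mm above the seat top, its back face flush with the seat's +y edge. Two armrests of 29×29 mm section run along each side from the seat's front edge to the front of the backrest, top faces 249 mm above the seat top and outer faces flush with the seat's x-edges; a 29×29 mm post under the front of each armrest stands on the seat at the front corner.

The fence section is on the floor beside the table on its −y side. The chair is on top of the table.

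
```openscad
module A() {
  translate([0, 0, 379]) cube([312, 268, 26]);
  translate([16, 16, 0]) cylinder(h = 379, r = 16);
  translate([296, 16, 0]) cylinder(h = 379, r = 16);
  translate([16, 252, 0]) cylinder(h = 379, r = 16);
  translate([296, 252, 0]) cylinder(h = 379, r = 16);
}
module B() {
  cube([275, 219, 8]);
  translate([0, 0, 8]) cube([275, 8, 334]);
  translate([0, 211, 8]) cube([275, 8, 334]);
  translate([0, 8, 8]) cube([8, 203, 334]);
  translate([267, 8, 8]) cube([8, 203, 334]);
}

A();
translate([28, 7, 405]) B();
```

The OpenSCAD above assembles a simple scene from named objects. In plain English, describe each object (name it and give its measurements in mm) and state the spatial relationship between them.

A is a simple wooden stool: a rectangular seat 312 mm (x) by 268 mm (y), 26 mm thick, top face at z = 405 mm, on four round legs, each 32 mm in diameter. The legs rest on z = 0, each leg's axis is inset half a diameter from the nearest pair of seat edges (so the leg's bounding box is flush with the corner).

B is an open-topped rectangular box: outside dimensions 275×219×342 mm, with a uniform wall and base thickness of 8 mm. The base is a full 275×219 slab on the floor; four walls sit on top of the base. The front and back walls (the −y and +y sides) span the full width; the two side walls fit between them.

The open box is on top of the stool.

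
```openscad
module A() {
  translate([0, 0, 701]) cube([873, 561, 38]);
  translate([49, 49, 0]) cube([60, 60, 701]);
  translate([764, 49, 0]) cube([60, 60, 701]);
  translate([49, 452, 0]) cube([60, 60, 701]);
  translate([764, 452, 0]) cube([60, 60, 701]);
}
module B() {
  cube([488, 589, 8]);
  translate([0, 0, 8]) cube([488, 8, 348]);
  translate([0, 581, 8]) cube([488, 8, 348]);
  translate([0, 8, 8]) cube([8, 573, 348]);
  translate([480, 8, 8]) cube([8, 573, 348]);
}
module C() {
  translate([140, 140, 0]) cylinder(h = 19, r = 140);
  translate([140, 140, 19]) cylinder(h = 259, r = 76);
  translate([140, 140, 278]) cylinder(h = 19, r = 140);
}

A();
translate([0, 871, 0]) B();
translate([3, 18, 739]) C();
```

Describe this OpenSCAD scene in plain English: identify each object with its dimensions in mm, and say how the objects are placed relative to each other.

A is a table: top 873 mm (x) × 561 mm (y), 38 mm thick, upper face at z = 739 mm, on four 60×60 mm square legs, each inset 49 mm from the nearest pair of top edges, running from z = 0 to the bottom of the top.

B is an open-topped rectangular box: outside dimensions 488×589×356 mm, with a uniform wall and base thickness of 8 mm. The base is a full 488×589 slab on the floor; four walls sit on top of the base. The front and back walls (the −y and +y sides) span the full width; the two side walls fit between them.

C is a spool: two coaxial disc flanges of radius 140 mm and thickness 19 mm, joined by a core cylinder of radius 76 mm and height 259 mm. The lower flange rests on z = 0 and the three cylinders share a vertical axis.

The open box is on the floor beside the table on its +y side. The spool is on top of the table.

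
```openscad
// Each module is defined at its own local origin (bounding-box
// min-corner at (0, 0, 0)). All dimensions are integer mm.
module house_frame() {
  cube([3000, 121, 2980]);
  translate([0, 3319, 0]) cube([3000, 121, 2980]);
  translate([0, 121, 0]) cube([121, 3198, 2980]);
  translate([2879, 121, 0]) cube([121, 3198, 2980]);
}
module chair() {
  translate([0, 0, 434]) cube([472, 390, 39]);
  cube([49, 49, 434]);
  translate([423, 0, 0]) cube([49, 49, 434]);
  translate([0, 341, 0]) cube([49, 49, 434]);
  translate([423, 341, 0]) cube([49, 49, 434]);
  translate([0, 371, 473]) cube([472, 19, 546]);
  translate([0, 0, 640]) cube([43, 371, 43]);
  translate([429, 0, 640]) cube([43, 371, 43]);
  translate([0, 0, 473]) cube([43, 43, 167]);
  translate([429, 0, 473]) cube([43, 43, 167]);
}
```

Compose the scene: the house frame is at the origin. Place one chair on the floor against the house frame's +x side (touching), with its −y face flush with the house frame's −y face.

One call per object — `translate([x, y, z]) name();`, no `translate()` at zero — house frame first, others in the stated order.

house_frame();
translate([3000, 0, 0]) chair();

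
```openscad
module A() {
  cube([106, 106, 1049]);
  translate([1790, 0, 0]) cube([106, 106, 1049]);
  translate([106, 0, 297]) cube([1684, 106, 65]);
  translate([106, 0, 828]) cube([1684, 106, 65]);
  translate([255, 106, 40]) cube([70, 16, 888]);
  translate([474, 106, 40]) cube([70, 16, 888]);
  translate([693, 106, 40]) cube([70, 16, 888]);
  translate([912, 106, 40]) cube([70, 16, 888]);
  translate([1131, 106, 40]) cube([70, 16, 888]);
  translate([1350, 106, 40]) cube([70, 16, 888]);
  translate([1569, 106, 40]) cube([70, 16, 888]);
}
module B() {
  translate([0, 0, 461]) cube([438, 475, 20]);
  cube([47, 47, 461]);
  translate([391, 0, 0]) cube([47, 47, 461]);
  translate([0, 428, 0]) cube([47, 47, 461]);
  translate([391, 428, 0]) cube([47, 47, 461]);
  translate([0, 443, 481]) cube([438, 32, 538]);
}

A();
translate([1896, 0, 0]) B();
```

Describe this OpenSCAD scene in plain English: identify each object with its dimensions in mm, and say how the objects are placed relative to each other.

A is a fence section. Two 106×106 mm posts, 1049 mm tall, stand on the floor with a clear span of 1684 mm between their inner faces. Two horizontal rails of 106×65 mm section span the gap between the posts with their undersides at z = 297 mm and z = 828 mm, flush with the posts' −y face. 7 pickets, each 70 mm wide, 16 mm thick and 888 mm tall, are fixed to the +y face of the rails with their bottoms at z = 40 mm, evenly spaced across the span with equal gaps (rounded down to the nearest mm) at the −x end and between each pair — any rounding remainder accumulates at the +x end.

B is a chair: 438×475 mm seat, 20 mm thick, top at z = 481 mm, on four 47 mm square corner legs flush with the seat edges. A 32 mm thick backrest slab spans the full seat width, extending 538 mm above the seat top, its back face flush with the seat's +y edge.

The chair is against the fence section's +x side, with their −y faces flush.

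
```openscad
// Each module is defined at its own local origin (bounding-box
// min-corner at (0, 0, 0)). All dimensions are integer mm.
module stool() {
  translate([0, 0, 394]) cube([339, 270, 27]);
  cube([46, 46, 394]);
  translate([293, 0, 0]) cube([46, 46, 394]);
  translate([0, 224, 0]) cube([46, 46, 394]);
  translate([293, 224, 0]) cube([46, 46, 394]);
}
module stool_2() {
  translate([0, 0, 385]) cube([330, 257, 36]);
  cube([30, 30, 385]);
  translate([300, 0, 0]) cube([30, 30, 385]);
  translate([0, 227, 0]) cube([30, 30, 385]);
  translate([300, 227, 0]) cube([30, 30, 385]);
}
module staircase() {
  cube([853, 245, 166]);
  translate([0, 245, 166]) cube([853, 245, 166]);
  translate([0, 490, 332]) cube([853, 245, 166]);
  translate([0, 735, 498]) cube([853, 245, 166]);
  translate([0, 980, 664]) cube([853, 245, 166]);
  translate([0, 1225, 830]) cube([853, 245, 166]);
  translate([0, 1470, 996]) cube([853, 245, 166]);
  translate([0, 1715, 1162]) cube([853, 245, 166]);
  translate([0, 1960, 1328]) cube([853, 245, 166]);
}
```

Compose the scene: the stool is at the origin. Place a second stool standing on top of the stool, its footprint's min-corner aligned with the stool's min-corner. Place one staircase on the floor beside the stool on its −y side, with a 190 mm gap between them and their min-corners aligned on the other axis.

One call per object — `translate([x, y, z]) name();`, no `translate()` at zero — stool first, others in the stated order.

stool();
translate([0, 0, 421]) stool_2();
translate([0, -2395, 0]) staircase();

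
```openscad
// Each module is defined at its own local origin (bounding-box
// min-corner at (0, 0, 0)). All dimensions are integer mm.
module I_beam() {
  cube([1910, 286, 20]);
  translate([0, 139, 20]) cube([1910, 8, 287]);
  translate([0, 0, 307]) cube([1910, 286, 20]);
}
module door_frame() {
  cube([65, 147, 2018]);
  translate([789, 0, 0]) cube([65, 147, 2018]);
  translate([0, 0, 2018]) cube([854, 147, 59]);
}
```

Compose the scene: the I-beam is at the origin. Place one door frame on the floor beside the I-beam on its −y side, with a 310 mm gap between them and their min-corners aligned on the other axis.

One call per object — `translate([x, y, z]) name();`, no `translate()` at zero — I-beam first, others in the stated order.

I_beam();
translate([0, -457, 0]) door_frame();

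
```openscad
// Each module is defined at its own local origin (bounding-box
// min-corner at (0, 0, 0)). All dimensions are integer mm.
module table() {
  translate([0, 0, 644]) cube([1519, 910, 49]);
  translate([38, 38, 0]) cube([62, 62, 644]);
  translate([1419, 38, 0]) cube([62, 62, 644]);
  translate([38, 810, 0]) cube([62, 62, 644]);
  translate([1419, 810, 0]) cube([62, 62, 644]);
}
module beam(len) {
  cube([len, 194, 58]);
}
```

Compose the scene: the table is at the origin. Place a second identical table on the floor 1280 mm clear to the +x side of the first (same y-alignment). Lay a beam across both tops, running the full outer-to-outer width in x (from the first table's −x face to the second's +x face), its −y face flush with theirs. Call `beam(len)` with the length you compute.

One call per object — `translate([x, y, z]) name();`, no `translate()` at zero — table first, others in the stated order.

table();
translate([2799, 0, 0]) table();
translate([0, 0, 693]) beam(4318);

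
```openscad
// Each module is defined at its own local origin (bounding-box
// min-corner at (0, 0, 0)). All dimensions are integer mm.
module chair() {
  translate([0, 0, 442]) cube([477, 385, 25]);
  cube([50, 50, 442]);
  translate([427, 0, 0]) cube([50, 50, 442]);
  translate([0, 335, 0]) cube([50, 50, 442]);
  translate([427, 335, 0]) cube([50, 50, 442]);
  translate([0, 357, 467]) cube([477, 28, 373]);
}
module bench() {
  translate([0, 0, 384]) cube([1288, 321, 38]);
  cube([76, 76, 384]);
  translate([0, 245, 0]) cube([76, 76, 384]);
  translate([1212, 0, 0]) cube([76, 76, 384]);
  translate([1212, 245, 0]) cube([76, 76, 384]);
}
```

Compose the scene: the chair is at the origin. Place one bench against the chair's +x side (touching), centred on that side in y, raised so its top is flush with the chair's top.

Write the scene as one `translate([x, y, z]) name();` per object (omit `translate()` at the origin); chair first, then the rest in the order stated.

chair();
translate([477, 32, 418]) bench();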